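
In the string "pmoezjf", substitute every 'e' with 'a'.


Input string: 'pmoezjf'
Operation: replace 'e' with 'a'
Positions of 'e': 3
After replacement: pmoazjf


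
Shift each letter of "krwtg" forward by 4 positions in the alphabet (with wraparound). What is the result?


Input: 'krwtg', shift = 4
Operation: for each letter, (position + 4) mod 26
Mapping: 'k'(10+4=14)->'o', 'r'(17+4=21)->'v', 'w'(22+4=26, 26 mod 26=0)->'a', 't'(19+4=23)->'x', 'g'(6+4=10)->'k'
Result: ovaxk


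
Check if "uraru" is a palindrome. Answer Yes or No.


Input string: 'uraru'
Reversed: 'uraru'
Compare pairs: s[0]='u' vs s[4]='u' (match), s[1]='r' vs s[3]='r' (match)
Palindrome: Yes


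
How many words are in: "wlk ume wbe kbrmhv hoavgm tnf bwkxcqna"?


Input string: 'wlk ume wbe kbrmhv hoavgm tnf bwkxcqna'
Operation: split by spaces
Words found: 'wlk', 'ume', 'wbe', 'kbrmhv', 'hoavgm', 'tnf', 'bwkxcqna'
Word count: 7


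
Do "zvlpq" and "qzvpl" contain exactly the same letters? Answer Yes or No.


String 1: 'zvlpq' -> sorted: 'lpqvz'
String 2: 'qzvpl' -> sorted: 'lpqvz'
Compare sorted forms: 'lpqvz' == 'lpqvz'
Anagram: Yes


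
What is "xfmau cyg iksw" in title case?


Input string: 'xfmau cyg iksw'
Operation: capitalize first letter of each word
Word transformations: 'xfmau'->'Xfmau', 'cyg'->'Cyg', 'iksw'->'Iksw'
Result: Xfmau Cyg Iksw


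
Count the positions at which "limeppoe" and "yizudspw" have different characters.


String 1: 'limeppoe'
String 2: 'yizudspw'
Compare each position: pos 0: 'l'!='y', pos 1: 'i'=='i', pos 2: 'm'!='z', pos 3: 'e'!='u', pos 4: 'p'!='d', pos 5: 'p'!='s', pos 6: 'o'!='p', pos 7: 'e'!='w'
Differing positions: 7
Hamming distance: 7


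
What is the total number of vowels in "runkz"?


Input string: 'runkz'
Operation: count vowels (a, e, i, o, u)
Scan: s[0]='r', s[1]='u' (vowel), s[2]='n', s[3]='k', s[4]='z'
Vowels found: 1
Result: 1


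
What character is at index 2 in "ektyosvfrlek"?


Input string: 'ektyosvfrlek'
Operation: get character at index 2
Index mapping: s[0]='e', s[1]='k', s[2]='t'
Result: 't'


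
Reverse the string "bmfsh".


Input string: 'bmfsh'
Operation: reverse character order
Original order: 'b' -> 'm' -> 'f' -> 's' -> 'h'
Reversed order: 'h' -> 's' -> 'f' -> 'm' -> 'b'
Result: hsfmb


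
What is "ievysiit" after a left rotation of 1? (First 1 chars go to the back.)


Input: 'ievysiit', shift = 1
Operation: split at index 1 and swap parts
Front part s[0:1] = 'i'
Back part s[1:] = 'evysiit'
Rotated = back + front = 'evysiit' + 'i'
Result: evysiiti


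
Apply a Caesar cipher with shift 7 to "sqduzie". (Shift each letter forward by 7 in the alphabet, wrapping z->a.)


Input: 'sqduzie', shift = 7
Operation: for each letter, (position + 7) mod 26
Mapping: 's'(18+7=25)->'z', 'q'(16+7=23)->'x', 'd'(3+7=10)->'k', 'u'(20+7=27, 27 mod 26=1)->'b', 'z'(25+7=32, 32 mod 26=6)->'g', 'i'(8+7=15)->'p', 'e'(4+7=11)->'l'
Result: zxkbgpl


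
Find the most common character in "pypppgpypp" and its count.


Input: 'pypppgpypp'
Operation: tally each character
Counts: 'g':1, 'p':7, 'y':2
Maximum: 'p' appears 7 times


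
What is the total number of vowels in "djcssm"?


Input string: 'djcssm'
Operation: count vowels (a, e, i, o, u)
Scan: s[0]='d', s[1]='j', s[2]='c', s[3]='s', s[4]='s', s[5]='m'
Vowels found: 0
Result: 0


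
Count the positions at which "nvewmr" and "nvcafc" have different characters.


String 1: 'nvewmr'
String 2: 'nvcafc'
Compare each position: pos 0: 'n'=='n', pos 1: 'v'=='v', pos 2: 'e'!='c', pos 3: 'w'!='a', pos 4: 'm'!='f', pos 5: 'r'!='c'
Differing positions: 4
Hamming distance: 4


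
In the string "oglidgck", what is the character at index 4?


Input string: 'oglidgck'
Operation: get character at index 4
Index mapping: s[0]='o', s[1]='g', s[2]='l', s[3]='i', s[4]='d'
Result: 'd'


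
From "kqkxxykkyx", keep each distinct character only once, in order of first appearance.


Input: 'kqkxxykkyx'
Operation: keep first occurrence of each character
Scan: s[0]='k' new -> keep; s[1]='q' new -> keep; s[2]='k' seen -> skip; s[3]='x' new -> keep; s[4]='x' seen -> skip; s[5]='y' new -> keep; s[6]='k' seen -> skip; s[7]='k' seen -> skip; s[8]='y' seen -> skip; s[9]='x' seen -> skip
Result: kqxy


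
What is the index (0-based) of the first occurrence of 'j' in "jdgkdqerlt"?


Input string: 'jdgkdqerlt'
Target: 'j'
Scanning left to right: s[0]='j'
First match at index: 0


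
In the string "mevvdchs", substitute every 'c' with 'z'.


Input string: 'mevvdchs'
Operation: replace 'c' with 'z'
Positions of 'c': 5
After replacement: mevvdzhs


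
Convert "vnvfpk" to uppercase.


Input string: 'vnvfpk'
Operation: convert each letter to uppercase
Mapping: 'v'->'V', 'n'->'N', 'v'->'V', 'f'->'F', 'p'->'P', 'k'->'K'
Result: VNVFPK


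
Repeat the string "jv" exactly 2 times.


Input string: 'jv'
Operation: repeat 2 times
Concatenation: 'jv' + 'jv'
Result: jvjv


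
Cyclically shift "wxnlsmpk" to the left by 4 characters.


Input: 'wxnlsmpk', shift = 4
Operation: split at index 4 and swap parts
Front part s[0:4] = 'wxnl'
Back part s[4:] = 'smpk'
Rotated = back + front = 'smpk' + 'wxnl'
Result: smpkwxnl


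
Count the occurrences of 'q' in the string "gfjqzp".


Input string: 'gfjqzp'
Target character: 'q'
Scan each position: s[3]='q'
Matches found at indices: 3
Total: 1


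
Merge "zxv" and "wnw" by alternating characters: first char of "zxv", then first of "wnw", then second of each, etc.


String 1: 'zxv'
String 2: 'wnw'
Operation: alternate characters
Pairs: 'z'+'w', 'x'+'n', 'v'+'w'
Result: zwxnvw


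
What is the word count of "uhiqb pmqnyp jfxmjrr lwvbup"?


Input string: 'uhiqb pmqnyp jfxmjrr lwvbup'
Operation: split by spaces
Words found: 'uhiqb', 'pmqnyp', 'jfxmjrr', 'lwvbup'
Word count: 4


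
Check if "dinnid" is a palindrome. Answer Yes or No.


Input string: 'dinnid'
Reversed: 'dinnid'
Compare pairs: s[0]='d' vs s[5]='d' (match), s[1]='i' vs s[4]='i' (match), s[2]='n' vs s[3]='n' (match)
Palindrome: Yes


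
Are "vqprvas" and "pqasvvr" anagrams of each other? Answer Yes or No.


String 1: 'vqprvas' -> sorted: 'apqrsvv'
String 2: 'pqasvvr' -> sorted: 'apqrsvv'
Compare sorted forms: 'apqrsvv' == 'apqrsvv'
Anagram: Yes


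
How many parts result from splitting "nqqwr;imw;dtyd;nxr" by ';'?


Input string: 'nqqwr;imw;dtyd;nxr'
Delimiter: ';'
Split result: 'nqqwr', 'imw', 'dtyd', 'nxr'
Number of parts: 4


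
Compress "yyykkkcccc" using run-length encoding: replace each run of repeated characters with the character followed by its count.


Input: 'yyykkkcccc'
Operation: identify consecutive runs
Runs: 'yyy' -> y3, 'kkk' -> k3, 'cccc' -> c4
Encoded: y3k3c4


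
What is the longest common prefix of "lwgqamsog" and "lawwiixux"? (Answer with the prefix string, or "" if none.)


String 1: 'lwgqamsog'
String 2: 'lawwiixux'
Compare position by position:
pos 0: 'l' vs 'l' match
pos 1: 'w' vs 'a' differ -> stop
Longest common prefix: "l" (length 1)


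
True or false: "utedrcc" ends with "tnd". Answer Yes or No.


Input string: 'utedrcc'
Suffix to check: 'tnd'
Last 3 characters of input: 'rcc'
Match: False
Result: No


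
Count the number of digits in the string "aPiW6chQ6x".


Input string: 'aPiW6chQ6x'
Operation: count digit characters (0-9)
Scan: 'a', 'P', 'i', 'W', '6'(digit), 'c', 'h', 'Q', '6'(digit), 'x'
Digits found: 2
Result: 2


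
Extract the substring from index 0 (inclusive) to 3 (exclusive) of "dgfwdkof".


Input string: 'dgfwdkof'
Operation: slice [0:3]
Extract characters: s[0]='d', s[1]='g', s[2]='f'
Result: dgf


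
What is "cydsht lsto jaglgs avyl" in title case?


Input string: 'cydsht lsto jaglgs avyl'
Operation: capitalize first letter of each word
Word transformations: 'cydsht'->'Cydsht', 'lsto'->'Lsto', 'jaglgs'->'Jaglgs', 'avyl'->'Avyl'
Result: Cydsht Lsto Jaglgs Avyl


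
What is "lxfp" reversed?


Input string: 'lxfp'
Operation: reverse character order
Original order: 'l' -> 'x' -> 'f' -> 'p'
Reversed order: 'p' -> 'f' -> 'x' -> 'l'
Result: pfxl


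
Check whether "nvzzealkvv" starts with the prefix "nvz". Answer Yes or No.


Input string: 'nvzzealkvv'
Prefix to check: 'nvz'
First 3 characters of input: 'nvz'
Match: True
Result: Yes


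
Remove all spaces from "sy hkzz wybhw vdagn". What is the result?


Input string: 'sy hkzz wybhw vdagn'
Operation: remove all spaces
Words: 'sy', 'hkzz', 'wybhw', 'vdagn'
Join without spaces: syhkzzwybhwvdagn


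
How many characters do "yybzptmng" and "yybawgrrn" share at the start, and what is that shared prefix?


String 1: 'yybzptmng'
String 2: 'yybawgrrn'
Compare position by position:
pos 0: 'y' vs 'y' match
pos 1: 'y' vs 'y' match
pos 2: 'b' vs 'b' match
pos 3: 'z' vs 'a' differ -> stop
Longest common prefix: "yyb" (length 3)


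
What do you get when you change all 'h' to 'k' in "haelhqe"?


Input string: 'haelhqe'
Operation: replace 'h' with 'k'
Positions of 'h': 0, 4
After replacement: kaelkqe


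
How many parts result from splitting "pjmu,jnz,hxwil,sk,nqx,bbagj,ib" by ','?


Input string: 'pjmu,jnz,hxwil,sk,nqx,bbagj,ib'
Delimiter: ','
Split result: 'pjmu', 'jnz', 'hxwil', 'sk', 'nqx', 'bbagj', 'ib'
Number of parts: 7


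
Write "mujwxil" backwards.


Input string: 'mujwxil'
Operation: reverse character order
Original order: 'm' -> 'u' -> 'j' -> 'w' -> 'x' -> 'i' -> 'l'
Reversed order: 'l' -> 'i' -> 'x' -> 'w' -> 'j' -> 'u' -> 'm'
Result: lixwjum


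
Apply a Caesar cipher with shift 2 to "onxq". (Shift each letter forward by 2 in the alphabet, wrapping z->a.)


Input: 'onxq', shift = 2
Operation: for each letter, (position + 2) mod 26
Mapping: 'o'(14+2=16)->'q', 'n'(13+2=15)->'p', 'x'(23+2=25)->'z', 'q'(16+2=18)->'s'
Result: qpzs


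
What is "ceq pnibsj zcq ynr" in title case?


Input string: 'ceq pnibsj zcq ynr'
Operation: capitalize first letter of each word
Word transformations: 'ceq'->'Ceq', 'pnibsj'->'Pnibsj', 'zcq'->'Zcq', 'ynr'->'Ynr'
Result: Ceq Pnibsj Zcq Ynr


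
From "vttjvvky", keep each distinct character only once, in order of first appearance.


Input: 'vttjvvky'
Operation: keep first occurrence of each character
Scan: s[0]='v' new -> keep; s[1]='t' new -> keep; s[2]='t' seen -> skip; s[3]='j' new -> keep; s[4]='v' seen -> skip; s[5]='v' seen -> skip; s[6]='k' new -> keep; s[7]='y' new -> keep
Result: vtjky


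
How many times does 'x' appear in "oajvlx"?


Input string: 'oajvlx'
Target character: 'x'
Scan each position: s[5]='x'
Matches found at indices: 5
Total: 1


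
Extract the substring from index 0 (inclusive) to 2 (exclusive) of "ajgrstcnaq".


Input string: 'ajgrstcnaq'
Operation: slice [0:2]
Extract characters: s[0]='a', s[1]='j'
Result: aj


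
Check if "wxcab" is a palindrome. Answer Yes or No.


Input string: 'wxcab'
Reversed: 'bacxw'
Compare pairs: s[0]='w' vs s[4]='b' (mismatch), s[1]='x' vs s[3]='a' (mismatch)
Palindrome: No


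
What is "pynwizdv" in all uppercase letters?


Input string: 'pynwizdv'
Operation: convert each letter to uppercase
Mapping: 'p'->'P', 'y'->'Y', 'n'->'N', 'w'->'W', 'i'->'I', 'z'->'Z', 'd'->'D', 'v'->'V'
Result: PYNWIZDV


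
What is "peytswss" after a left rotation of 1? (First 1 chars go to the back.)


Input: 'peytswss', shift = 1
Operation: split at index 1 and swap parts
Front part s[0:1] = 'p'
Back part s[1:] = 'eytswss'
Rotated = back + front = 'eytswss' + 'p'
Result: eytswssp


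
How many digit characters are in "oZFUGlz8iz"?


Input string: 'oZFUGlz8iz'
Operation: count digit characters (0-9)
Scan: 'o', 'Z', 'F', 'U', 'G', 'l', 'z', '8'(digit), 'i', 'z'
Digits found: 1
Result: 1


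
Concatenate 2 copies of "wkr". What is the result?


Input string: 'wkr'
Operation: repeat 2 times
Concatenation: 'wkr' + 'wkr'
Result: wkrwkr


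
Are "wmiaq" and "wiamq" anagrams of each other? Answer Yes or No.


String 1: 'wmiaq' -> sorted: 'aimqw'
String 2: 'wiamq' -> sorted: 'aimqw'
Compare sorted forms: 'aimqw' == 'aimqw'
Anagram: Yes


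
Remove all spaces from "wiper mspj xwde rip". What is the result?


Input string: 'wiper mspj xwde rip'
Operation: remove all spaces
Words: 'wiper', 'mspj', 'xwde', 'rip'
Join without spaces: wipermspjxwderip


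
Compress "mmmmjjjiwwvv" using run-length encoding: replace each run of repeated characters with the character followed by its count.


Input: 'mmmmjjjiwwvv'
Operation: identify consecutive runs
Runs: 'mmmm' -> m4, 'jjj' -> j3, 'i' -> i1, 'ww' -> w2, 'vv' -> v2
Encoded: m4j3i1w2v2


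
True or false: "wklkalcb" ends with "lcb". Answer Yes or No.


Input string: 'wklkalcb'
Suffix to check: 'lcb'
Last 3 characters of input: 'lcb'
Match: True
Result: Yes


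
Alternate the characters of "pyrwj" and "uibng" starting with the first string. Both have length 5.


String 1: 'pyrwj'
String 2: 'uibng'
Operation: alternate characters
Pairs: 'p'+'u', 'y'+'i', 'r'+'b', 'w'+'n', 'j'+'g'
Result: puyirbwnjg


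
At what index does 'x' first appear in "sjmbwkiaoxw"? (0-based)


Input string: 'sjmbwkiaoxw'
Target: 'x'
Scanning left to right: s[0]='s', s[1]='j', s[2]='m', s[3]='b', s[4]='w', s[5]='k', s[6]='i', s[7]='a', s[8]='o', s[9]='x'
First match at index: 9


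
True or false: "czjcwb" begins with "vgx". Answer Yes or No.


Input string: 'czjcwb'
Prefix to check: 'vgx'
First 3 characters of input: 'czj'
Match: False
Result: No


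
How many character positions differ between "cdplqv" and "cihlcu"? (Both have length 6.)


String 1: 'cdplqv'
String 2: 'cihlcu'
Compare each position: pos 0: 'c'=='c', pos 1: 'd'!='i', pos 2: 'p'!='h', pos 3: 'l'=='l', pos 4: 'q'!='c', pos 5: 'v'!='u'
Differing positions: 4
Hamming distance: 4


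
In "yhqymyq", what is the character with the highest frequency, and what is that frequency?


Input: 'yhqymyq'
Operation: tally each character
Counts: 'h':1, 'm':1, 'q':2, 'y':3
Maximum: 'y' appears 3 times


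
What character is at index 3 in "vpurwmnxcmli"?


Input string: 'vpurwmnxcmli'
Operation: get character at index 3
Index mapping: s[0]='v', s[1]='p', s[2]='u', s[3]='r'
Result: 'r'


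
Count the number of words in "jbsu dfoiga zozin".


Input string: 'jbsu dfoiga zozin'
Operation: split by spaces
Words found: 'jbsu', 'dfoiga', 'zozin'
Word count: 3


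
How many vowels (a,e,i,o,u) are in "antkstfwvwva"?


Input string: 'antkstfwvwva'
Operation: count vowels (a, e, i, o, u)
Scan: s[0]='a' (vowel), s[1]='n', s[2]='t', s[3]='k', s[4]='s', s[5]='t', s[6]='f', s[7]='w', s[8]='v', s[9]='w', s[10]='v', s[11]='a' (vowel)
Vowels found: 2
Result: 2


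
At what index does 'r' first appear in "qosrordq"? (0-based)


Input string: 'qosrordq'
Target: 'r'
Scanning left to right: s[0]='q', s[1]='o', s[2]='s', s[3]='r'
First match at index: 3


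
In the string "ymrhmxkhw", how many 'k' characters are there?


Input string: 'ymrhmxkhw'
Target character: 'k'
Scan each position: s[6]='k'
Matches found at indices: 6
Total: 1


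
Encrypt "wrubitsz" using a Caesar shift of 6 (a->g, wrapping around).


Input: 'wrubitsz', shift = 6
Operation: for each letter, (position + 6) mod 26
Mapping: 'w'(22+6=28, 28 mod 26=2)->'c', 'r'(17+6=23)->'x', 'u'(20+6=26, 26 mod 26=0)->'a', 'b'(1+6=7)->'h', 'i'(8+6=14)->'o', 't'(19+6=25)->'z', 's'(18+6=24)->'y', 'z'(25+6=31, 31 mod 26=5)->'f'
Result: cxahozyf


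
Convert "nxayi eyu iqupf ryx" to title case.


Input string: 'nxayi eyu iqupf ryx'
Operation: capitalize first letter of each word
Word transformations: 'nxayi'->'Nxayi', 'eyu'->'Eyu', 'iqupf'->'Iqupf', 'ryx'->'Ryx'
Result: Nxayi Eyu Iqupf Ryx


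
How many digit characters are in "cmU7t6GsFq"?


Input string: 'cmU7t6GsFq'
Operation: count digit characters (0-9)
Scan: 'c', 'm', 'U', '7'(digit), 't', '6'(digit), 'G', 's', 'F', 'q'
Digits found: 2
Result: 2


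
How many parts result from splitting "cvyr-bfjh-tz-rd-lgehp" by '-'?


Input string: 'cvyr-bfjh-tz-rd-lgehp'
Delimiter: '-'
Split result: 'cvyr', 'bfjh', 'tz', 'rd', 'lgehp'
Number of parts: 5


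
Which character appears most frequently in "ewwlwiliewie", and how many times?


Input: 'ewwlwiliewie'
Operation: tally each character
Counts: 'e':3, 'i':3, 'l':2, 'w':4
Maximum: 'w' appears 4 times


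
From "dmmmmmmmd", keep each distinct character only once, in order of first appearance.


Input: 'dmmmmmmmd'
Operation: keep first occurrence of each character
Scan: s[0]='d' new -> keep; s[1]='m' new -> keep; s[2]='m' seen -> skip; s[3]='m' seen -> skip; s[4]='m' seen -> skip; s[5]='m' seen -> skip; s[6]='m' seen -> skip; s[7]='m' seen -> skip; s[8]='d' seen -> skip
Result: dm


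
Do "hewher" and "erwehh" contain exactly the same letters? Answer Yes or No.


String 1: 'hewher' -> sorted: 'eehhrw'
String 2: 'erwehh' -> sorted: 'eehhrw'
Compare sorted forms: 'eehhrw' == 'eehhrw'
Anagram: Yes


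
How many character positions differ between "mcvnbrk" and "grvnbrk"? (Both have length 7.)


String 1: 'mcvnbrk'
String 2: 'grvnbrk'
Compare each position: pos 0: 'm'!='g', pos 1: 'c'!='r', pos 2: 'v'=='v', pos 3: 'n'=='n', pos 4: 'b'=='b', pos 5: 'r'=='r', pos 6: 'k'=='k'
Differing positions: 2
Hamming distance: 2


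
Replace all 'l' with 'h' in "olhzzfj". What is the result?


Input string: 'olhzzfj'
Operation: replace 'l' with 'h'
Positions of 'l': 1
After replacement: ohhzzfj


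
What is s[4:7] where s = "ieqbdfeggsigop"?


Input string: 'ieqbdfeggsigop'
Operation: slice [4:7]
Extract characters: s[4]='d', s[5]='f', s[6]='e'
Result: dfe


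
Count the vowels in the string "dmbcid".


Input string: 'dmbcid'
Operation: count vowels (a, e, i, o, u)
Scan: s[0]='d', s[1]='m', s[2]='b', s[3]='c', s[4]='i' (vowel), s[5]='d'
Vowels found: 1
Result: 1


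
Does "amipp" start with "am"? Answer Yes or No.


Input string: 'amipp'
Prefix to check: 'am'
First 2 characters of input: 'am'
Match: True
Result: Yes


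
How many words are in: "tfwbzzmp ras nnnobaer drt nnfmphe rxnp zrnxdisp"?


Input string: 'tfwbzzmp ras nnnobaer drt nnfmphe rxnp zrnxdisp'
Operation: split by spaces
Words found: 'tfwbzzmp', 'ras', 'nnnobaer', 'drt', 'nnfmphe', 'rxnp', 'zrnxdisp'
Word count: 7


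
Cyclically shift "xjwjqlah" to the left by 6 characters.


Input: 'xjwjqlah', shift = 6
Operation: split at index 6 and swap parts
Front part s[0:6] = 'xjwjql'
Back part s[6:] = 'ah'
Rotated = back + front = 'ah' + 'xjwjql'
Result: ahxjwjql


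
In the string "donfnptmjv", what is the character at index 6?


Input string: 'donfnptmjv'
Operation: get character at index 6
Index mapping: s[0]='d', s[1]='o', s[2]='n', s[3]='f', s[4]='n', s[5]='p', s[6]='t'
Result: 't'


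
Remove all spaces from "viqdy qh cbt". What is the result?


Input string: 'viqdy qh cbt'
Operation: remove all spaces
Words: 'viqdy', 'qh', 'cbt'
Join without spaces: viqdyqhcbt


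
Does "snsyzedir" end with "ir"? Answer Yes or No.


Input string: 'snsyzedir'
Suffix to check: 'ir'
Last 2 characters of input: 'ir'
Match: True
Result: Yes


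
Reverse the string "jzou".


Input string: 'jzou'
Operation: reverse character order
Original order: 'j' -> 'z' -> 'o' -> 'u'
Reversed order: 'u' -> 'o' -> 'z' -> 'j'
Result: uozj


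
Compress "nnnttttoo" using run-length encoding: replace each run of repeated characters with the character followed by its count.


Input: 'nnnttttoo'
Operation: identify consecutive runs
Runs: 'nnn' -> n3, 'tttt' -> t4, 'oo' -> o2
Encoded: n3t4o2


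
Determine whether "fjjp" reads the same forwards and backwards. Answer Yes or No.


Input string: 'fjjp'
Reversed: 'pjjf'
Compare pairs: s[0]='f' vs s[3]='p' (mismatch), s[1]='j' vs s[2]='j' (match)
Palindrome: No


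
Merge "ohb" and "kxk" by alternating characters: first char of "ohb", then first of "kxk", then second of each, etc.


String 1: 'ohb'
String 2: 'kxk'
Operation: alternate characters
Pairs: 'o'+'k', 'h'+'x', 'b'+'k'
Result: okhxbk


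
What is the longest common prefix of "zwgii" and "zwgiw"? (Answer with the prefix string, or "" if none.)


String 1: 'zwgii'
String 2: 'zwgiw'
Compare position by position:
pos 0: 'z' vs 'z' match
pos 1: 'w' vs 'w' match
pos 2: 'g' vs 'g' match
pos 3: 'i' vs 'i' match
pos 4: 'i' vs 'w' differ -> stop
Longest common prefix: "zwgi" (length 4)


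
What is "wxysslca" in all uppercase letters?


Input string: 'wxysslca'
Operation: convert each letter to uppercase
Mapping: 'w'->'W', 'x'->'X', 'y'->'Y', 's'->'S', 's'->'S', 'l'->'L', 'c'->'C', 'a'->'A'
Result: WXYSSLCA


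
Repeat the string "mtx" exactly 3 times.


Input string: 'mtx'
Operation: repeat 3 times
Concatenation: 'mtx' + 'mtx' + 'mtx'
Result: mtxmtxmtx


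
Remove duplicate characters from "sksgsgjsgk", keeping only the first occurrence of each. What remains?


Input: 'sksgsgjsgk'
Operation: keep first occurrence of each character
Scan: s[0]='s' new -> keep; s[1]='k' new -> keep; s[2]='s' seen -> skip; s[3]='g' new -> keep; s[4]='s' seen -> skip; s[5]='g' seen -> skip; s[6]='j' new -> keep; s[7]='s' seen -> skip; s[8]='g' seen -> skip; s[9]='k' seen -> skip
Result: skgj


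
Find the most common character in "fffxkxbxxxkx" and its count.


Input: 'fffxkxbxxxkx'
Operation: tally each character
Counts: 'b':1, 'f':3, 'k':2, 'x':6
Maximum: 'x' appears 6 times


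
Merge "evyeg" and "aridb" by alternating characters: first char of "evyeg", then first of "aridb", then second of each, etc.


String 1: 'evyeg'
String 2: 'aridb'
Operation: alternate characters
Pairs: 'e'+'a', 'v'+'r', 'y'+'i', 'e'+'d', 'g'+'b'
Result: eavryiedgb


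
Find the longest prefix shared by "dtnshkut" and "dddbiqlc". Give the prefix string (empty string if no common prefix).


String 1: 'dtnshkut'
String 2: 'dddbiqlc'
Compare position by position:
pos 0: 'd' vs 'd' match
pos 1: 't' vs 'd' differ -> stop
Longest common prefix: "d" (length 1)


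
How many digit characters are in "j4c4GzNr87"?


Input string: 'j4c4GzNr87'
Operation: count digit characters (0-9)
Scan: 'j', '4'(digit), 'c', '4'(digit), 'G', 'z', 'N', 'r', '8'(digit), '7'(digit)
Digits found: 4
Result: 4


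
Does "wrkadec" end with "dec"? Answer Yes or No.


Input string: 'wrkadec'
Suffix to check: 'dec'
Last 3 characters of input: 'dec'
Match: True
Result: Yes


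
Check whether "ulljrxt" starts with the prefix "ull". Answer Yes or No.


Input string: 'ulljrxt'
Prefix to check: 'ull'
First 3 characters of input: 'ull'
Match: True
Result: Yes


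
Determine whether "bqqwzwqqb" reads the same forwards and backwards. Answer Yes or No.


Input string: 'bqqwzwqqb'
Reversed: 'bqqwzwqqb'
Compare pairs: s[0]='b' vs s[8]='b' (match), s[1]='q' vs s[7]='q' (match), s[2]='q' vs s[6]='q' (match), s[3]='w' vs s[5]='w' (match)
Palindrome: Yes


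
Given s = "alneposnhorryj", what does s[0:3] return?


Input string: 'alneposnhorryj'
Operation: slice [0:3]
Extract characters: s[0]='a', s[1]='l', s[2]='n'
Result: aln


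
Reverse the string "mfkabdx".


Input string: 'mfkabdx'
Operation: reverse character order
Original order: 'm' -> 'f' -> 'k' -> 'a' -> 'b' -> 'd' -> 'x'
Reversed order: 'x' -> 'd' -> 'b' -> 'a' -> 'k' -> 'f' -> 'm'
Result: xdbakfm


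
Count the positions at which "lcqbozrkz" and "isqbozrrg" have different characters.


String 1: 'lcqbozrkz'
String 2: 'isqbozrrg'
Compare each position: pos 0: 'l'!='i', pos 1: 'c'!='s', pos 2: 'q'=='q', pos 3: 'b'=='b', pos 4: 'o'=='o', pos 5: 'z'=='z', pos 6: 'r'=='r', pos 7: 'k'!='r', pos 8: 'z'!='g'
Differing positions: 4
Hamming distance: 4


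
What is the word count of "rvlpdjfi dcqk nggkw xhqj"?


Input string: 'rvlpdjfi dcqk nggkw xhqj'
Operation: split by spaces
Words found: 'rvlpdjfi', 'dcqk', 'nggkw', 'xhqj'
Word count: 4


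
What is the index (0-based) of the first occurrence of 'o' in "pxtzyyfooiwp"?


Input string: 'pxtzyyfooiwp'
Target: 'o'
Scanning left to right: s[0]='p', s[1]='x', s[2]='t', s[3]='z', s[4]='y', s[5]='y', s[6]='f', s[7]='o'
First match at index: 7


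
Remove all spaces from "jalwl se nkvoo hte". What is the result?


Input string: 'jalwl se nkvoo hte'
Operation: remove all spaces
Words: 'jalwl', 'se', 'nkvoo', 'hte'
Join without spaces: jalwlsenkvoohte


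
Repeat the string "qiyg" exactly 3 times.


Input string: 'qiyg'
Operation: repeat 3 times
Concatenation: 'qiyg' + 'qiyg' + 'qiyg'
Result: qiygqiygqiyg


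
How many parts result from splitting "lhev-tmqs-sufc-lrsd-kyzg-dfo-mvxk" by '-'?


Input string: 'lhev-tmqs-sufc-lrsd-kyzg-dfo-mvxk'
Delimiter: '-'
Split result: 'lhev', 'tmqs', 'sufc', 'lrsd', 'kyzg', 'dfo', 'mvxk'
Number of parts: 7


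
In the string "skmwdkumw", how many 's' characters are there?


Input string: 'skmwdkumw'
Target character: 's'
Scan each position: s[0]='s'
Matches found at indices: 0
Total: 1


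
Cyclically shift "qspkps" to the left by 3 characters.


Input: 'qspkps', shift = 3
Operation: split at index 3 and swap parts
Front part s[0:3] = 'qsp'
Back part s[3:] = 'kps'
Rotated = back + front = 'kps' + 'qsp'
Result: kpsqsp


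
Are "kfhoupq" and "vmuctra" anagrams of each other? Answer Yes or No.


String 1: 'kfhoupq' -> sorted: 'fhkopqu'
String 2: 'vmuctra' -> sorted: 'acmrtuv'
Compare sorted forms: 'fhkopqu' != 'acmrtuv'
Anagram: No


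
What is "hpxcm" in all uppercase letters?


Input string: 'hpxcm'
Operation: convert each letter to uppercase
Mapping: 'h'->'H', 'p'->'P', 'x'->'X', 'c'->'C', 'm'->'M'
Result: HPXCM


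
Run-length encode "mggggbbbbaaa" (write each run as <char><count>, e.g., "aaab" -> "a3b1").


Input: 'mggggbbbbaaa'
Operation: identify consecutive runs
Runs: 'm' -> m1, 'gggg' -> g4, 'bbbb' -> b4, 'aaa' -> a3
Encoded: m1g4b4a3


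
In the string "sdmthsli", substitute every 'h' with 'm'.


Input string: 'sdmthsli'
Operation: replace 'h' with 'm'
Positions of 'h': 4
After replacement: sdmtmsli


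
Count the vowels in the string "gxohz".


Input string: 'gxohz'
Operation: count vowels (a, e, i, o, u)
Scan: s[0]='g', s[1]='x', s[2]='o' (vowel), s[3]='h', s[4]='z'
Vowels found: 1
Result: 1


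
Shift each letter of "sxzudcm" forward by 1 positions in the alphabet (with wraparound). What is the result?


Input: 'sxzudcm', shift = 1
Operation: for each letter, (position + 1) mod 26
Mapping: 's'(18+1=19)->'t', 'x'(23+1=24)->'y', 'z'(25+1=26, 26 mod 26=0)->'a', 'u'(20+1=21)->'v', 'd'(3+1=4)->'e', 'c'(2+1=3)->'d', 'm'(12+1=13)->'n'
Result: tyavedn


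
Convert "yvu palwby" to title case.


Input string: 'yvu palwby'
Operation: capitalize first letter of each word
Word transformations: 'yvu'->'Yvu', 'palwby'->'Palwby'
Result: Yvu Palwby


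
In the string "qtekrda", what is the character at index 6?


Input string: 'qtekrda'
Operation: get character at index 6
Index mapping: s[0]='q', s[1]='t', s[2]='e', s[3]='k', s[4]='r', s[5]='d', s[6]='a'
Result: 'a'


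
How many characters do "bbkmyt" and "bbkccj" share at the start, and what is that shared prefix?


String 1: 'bbkmyt'
String 2: 'bbkccj'
Compare position by position:
pos 0: 'b' vs 'b' match
pos 1: 'b' vs 'b' match
pos 2: 'k' vs 'k' match
pos 3: 'm' vs 'c' differ -> stop
Longest common prefix: "bbk" (length 3)


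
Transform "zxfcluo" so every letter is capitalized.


Input string: 'zxfcluo'
Operation: convert each letter to uppercase
Mapping: 'z'->'Z', 'x'->'X', 'f'->'F', 'c'->'C', 'l'->'L', 'u'->'U', 'o'->'O'
Result: ZXFCLUO


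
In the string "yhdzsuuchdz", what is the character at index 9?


Input string: 'yhdzsuuchdz'
Operation: get character at index 9
Index mapping: s[0]='y', s[1]='h', s[2]='d', s[3]='z', s[4]='s', s[5]='u', s[6]='u', s[7]='c', s[8]='h', s[9]='d'
Result: 'd'


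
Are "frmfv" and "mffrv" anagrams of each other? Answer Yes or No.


String 1: 'frmfv' -> sorted: 'ffmrv'
String 2: 'mffrv' -> sorted: 'ffmrv'
Compare sorted forms: 'ffmrv' == 'ffmrv'
Anagram: Yes


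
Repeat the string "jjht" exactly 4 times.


Input string: 'jjht'
Operation: repeat 4 times
Concatenation: 'jjht' + 'jjht' + 'jjht' + 'jjht'
Result: jjhtjjhtjjhtjjht


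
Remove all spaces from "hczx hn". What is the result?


Input string: 'hczx hn'
Operation: remove all spaces
Words: 'hczx', 'hn'
Join without spaces: hczxhn


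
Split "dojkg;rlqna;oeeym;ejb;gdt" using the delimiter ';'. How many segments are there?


Input string: 'dojkg;rlqna;oeeym;ejb;gdt'
Delimiter: ';'
Split result: 'dojkg', 'rlqna', 'oeeym', 'ejb', 'gdt'
Number of parts: 5


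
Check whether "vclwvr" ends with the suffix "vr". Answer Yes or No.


Input string: 'vclwvr'
Suffix to check: 'vr'
Last 2 characters of input: 'vr'
Match: True
Result: Yes


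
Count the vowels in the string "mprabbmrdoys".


Input string: 'mprabbmrdoys'
Operation: count vowels (a, e, i, o, u)
Scan: s[0]='m', s[1]='p', s[2]='r', s[3]='a' (vowel), s[4]='b', s[5]='b', s[6]='m', s[7]='r', s[8]='d', s[9]='o' (vowel), s[10]='y', s[11]='s'
Vowels found: 2
Result: 2


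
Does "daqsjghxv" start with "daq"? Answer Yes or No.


Input string: 'daqsjghxv'
Prefix to check: 'daq'
First 3 characters of input: 'daq'
Match: True
Result: Yes


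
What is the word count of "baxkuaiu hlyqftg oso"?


Input string: 'baxkuaiu hlyqftg oso'
Operation: split by spaces
Words found: 'baxkuaiu', 'hlyqftg', 'oso'
Word count: 3


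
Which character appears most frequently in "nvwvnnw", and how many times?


Input: 'nvwvnnw'
Operation: tally each character
Counts: 'n':3, 'v':2, 'w':2
Maximum: 'n' appears 3 times


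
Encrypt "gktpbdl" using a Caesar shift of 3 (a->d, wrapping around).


Input: 'gktpbdl', shift = 3
Operation: for each letter, (position + 3) mod 26
Mapping: 'g'(6+3=9)->'j', 'k'(10+3=13)->'n', 't'(19+3=22)->'w', 'p'(15+3=18)->'s', 'b'(1+3=4)->'e', 'd'(3+3=6)->'g', 'l'(11+3=14)->'o'
Result: jnwsego


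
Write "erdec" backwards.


Input string: 'erdec'
Operation: reverse character order
Original order: 'e' -> 'r' -> 'd' -> 'e' -> 'c'
Reversed order: 'c' -> 'e' -> 'd' -> 'r' -> 'e'
Result: cedre


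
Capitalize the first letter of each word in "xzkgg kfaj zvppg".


Input string: 'xzkgg kfaj zvppg'
Operation: capitalize first letter of each word
Word transformations: 'xzkgg'->'Xzkgg', 'kfaj'->'Kfaj', 'zvppg'->'Zvppg'
Result: Xzkgg Kfaj Zvppg


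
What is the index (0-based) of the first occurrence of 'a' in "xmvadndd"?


Input string: 'xmvadndd'
Target: 'a'
Scanning left to right: s[0]='x', s[1]='m', s[2]='v', s[3]='a'
First match at index: 3


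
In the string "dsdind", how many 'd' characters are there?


Input string: 'dsdind'
Target character: 'd'
Scan each position: s[0]='d', s[2]='d', s[5]='d'
Matches found at indices: 0, 2, 5
Total: 3


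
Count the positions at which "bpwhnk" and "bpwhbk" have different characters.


String 1: 'bpwhnk'
String 2: 'bpwhbk'
Compare each position: pos 0: 'b'=='b', pos 1: 'p'=='p', pos 2: 'w'=='w', pos 3: 'h'=='h', pos 4: 'n'!='b', pos 5: 'k'=='k'
Differing positions: 1
Hamming distance: 1


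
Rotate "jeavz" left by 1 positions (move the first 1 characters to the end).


Input: 'jeavz', shift = 1
Operation: split at index 1 and swap parts
Front part s[0:1] = 'j'
Back part s[1:] = 'eavz'
Rotated = back + front = 'eavz' + 'j'
Result: eavzj


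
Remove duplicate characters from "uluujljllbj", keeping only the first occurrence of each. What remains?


Input: 'uluujljllbj'
Operation: keep first occurrence of each character
Scan: s[0]='u' new -> keep; s[1]='l' new -> keep; s[2]='u' seen -> skip; s[3]='u' seen -> skip; s[4]='j' new -> keep; s[5]='l' seen -> skip; s[6]='j' seen -> skip; s[7]='l' seen -> skip; s[8]='l' seen -> skip; s[9]='b' new -> keep; s[10]='j' seen -> skip
Result: uljb


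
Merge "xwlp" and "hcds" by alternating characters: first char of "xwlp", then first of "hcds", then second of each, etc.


String 1: 'xwlp'
String 2: 'hcds'
Operation: alternate characters
Pairs: 'x'+'h', 'w'+'c', 'l'+'d', 'p'+'s'
Result: xhwcldps


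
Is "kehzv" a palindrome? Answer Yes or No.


Input string: 'kehzv'
Reversed: 'vzhek'
Compare pairs: s[0]='k' vs s[4]='v' (mismatch), s[1]='e' vs s[3]='z' (mismatch)
Palindrome: No


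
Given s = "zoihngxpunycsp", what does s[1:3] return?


Input string: 'zoihngxpunycsp'
Operation: slice [1:3]
Extract characters: s[1]='o', s[2]='i'
Result: oi


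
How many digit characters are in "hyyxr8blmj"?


Input string: 'hyyxr8blmj'
Operation: count digit characters (0-9)
Scan: 'h', 'y', 'y', 'x', 'r', '8'(digit), 'b', 'l', 'm', 'j'
Digits found: 1
Result: 1


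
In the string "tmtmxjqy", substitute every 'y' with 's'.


Input string: 'tmtmxjqy'
Operation: replace 'y' with 's'
Positions of 'y': 7
After replacement: tmtmxjqs


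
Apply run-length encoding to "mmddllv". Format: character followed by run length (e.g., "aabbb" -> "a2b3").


Input: 'mmddllv'
Operation: identify consecutive runs
Runs: 'mm' -> m2, 'dd' -> d2, 'll' -> l2, 'v' -> v1
Encoded: m2d2l2v1


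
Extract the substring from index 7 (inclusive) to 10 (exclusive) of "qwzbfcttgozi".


Input string: 'qwzbfcttgozi'
Operation: slice [7:10]
Extract characters: s[7]='t', s[8]='g', s[9]='o'
Result: tgo


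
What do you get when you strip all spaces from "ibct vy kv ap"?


Input string: 'ibct vy kv ap'
Operation: remove all spaces
Words: 'ibct', 'vy', 'kv', 'ap'
Join without spaces: ibctvykvap


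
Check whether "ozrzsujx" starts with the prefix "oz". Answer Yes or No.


Input string: 'ozrzsujx'
Prefix to check: 'oz'
First 2 characters of input: 'oz'
Match: True
Result: Yes


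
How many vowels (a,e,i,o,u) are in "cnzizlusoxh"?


Input string: 'cnzizlusoxh'
Operation: count vowels (a, e, i, o, u)
Scan: s[0]='c', s[1]='n', s[2]='z', s[3]='i' (vowel), s[4]='z', s[5]='l', s[6]='u' (vowel), s[7]='s', s[8]='o' (vowel), s[9]='x', s[10]='h'
Vowels found: 3
Result: 3


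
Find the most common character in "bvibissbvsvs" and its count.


Input: 'bvibissbvsvs'
Operation: tally each character
Counts: 'b':3, 'i':2, 's':4, 'v':3
Maximum: 's' appears 4 times


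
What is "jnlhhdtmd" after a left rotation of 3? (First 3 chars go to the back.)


Input: 'jnlhhdtmd', shift = 3
Operation: split at index 3 and swap parts
Front part s[0:3] = 'jnl'
Back part s[3:] = 'hhdtmd'
Rotated = back + front = 'hhdtmd' + 'jnl'
Result: hhdtmdjnl


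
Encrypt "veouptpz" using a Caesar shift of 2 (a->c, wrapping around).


Input: 'veouptpz', shift = 2
Operation: for each letter, (position + 2) mod 26
Mapping: 'v'(21+2=23)->'x', 'e'(4+2=6)->'g', 'o'(14+2=16)->'q', 'u'(20+2=22)->'w', 'p'(15+2=17)->'r', 't'(19+2=21)->'v', 'p'(15+2=17)->'r', 'z'(25+2=27, 27 mod 26=1)->'b'
Result: xgqwrvrb


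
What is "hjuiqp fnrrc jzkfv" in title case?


Input string: 'hjuiqp fnrrc jzkfv'
Operation: capitalize first letter of each word
Word transformations: 'hjuiqp'->'Hjuiqp', 'fnrrc'->'Fnrrc', 'jzkfv'->'Jzkfv'
Result: Hjuiqp Fnrrc Jzkfv


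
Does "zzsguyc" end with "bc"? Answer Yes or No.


Input string: 'zzsguyc'
Suffix to check: 'bc'
Last 2 characters of input: 'yc'
Match: False
Result: No


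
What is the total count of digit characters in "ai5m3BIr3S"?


Input string: 'ai5m3BIr3S'
Operation: count digit characters (0-9)
Scan: 'a', 'i', '5'(digit), 'm', '3'(digit), 'B', 'I', 'r', '3'(digit), 'S'
Digits found: 3
Result: 3


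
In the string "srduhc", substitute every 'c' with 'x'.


Input string: 'srduhc'
Operation: replace 'c' with 'x'
Positions of 'c': 5
After replacement: srduhx


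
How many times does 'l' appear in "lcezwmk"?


Input string: 'lcezwmk'
Target character: 'l'
Scan each position: s[0]='l'
Matches found at indices: 0
Total: 1


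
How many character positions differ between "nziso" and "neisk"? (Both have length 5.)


String 1: 'nziso'
String 2: 'neisk'
Compare each position: pos 0: 'n'=='n', pos 1: 'z'!='e', pos 2: 'i'=='i', pos 3: 's'=='s', pos 4: 'o'!='k'
Differing positions: 2
Hamming distance: 2


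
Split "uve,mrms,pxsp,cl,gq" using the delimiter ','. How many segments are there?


Input string: 'uve,mrms,pxsp,cl,gq'
Delimiter: ','
Split result: 'uve', 'mrms', 'pxsp', 'cl', 'gq'
Number of parts: 5


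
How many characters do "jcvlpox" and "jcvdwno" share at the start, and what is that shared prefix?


String 1: 'jcvlpox'
String 2: 'jcvdwno'
Compare position by position:
pos 0: 'j' vs 'j' match
pos 1: 'c' vs 'c' match
pos 2: 'v' vs 'v' match
pos 3: 'l' vs 'd' differ -> stop
Longest common prefix: "jcv" (length 3)


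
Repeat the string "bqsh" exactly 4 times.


Input string: 'bqsh'
Operation: repeat 4 times
Concatenation: 'bqsh' + 'bqsh' + 'bqsh' + 'bqsh'
Result: bqshbqshbqshbqsh


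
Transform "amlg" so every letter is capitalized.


Input string: 'amlg'
Operation: convert each letter to uppercase
Mapping: 'a'->'A', 'm'->'M', 'l'->'L', 'g'->'G'
Result: AMLG


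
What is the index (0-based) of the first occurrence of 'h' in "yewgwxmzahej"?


Input string: 'yewgwxmzahej'
Target: 'h'
Scanning left to right: s[0]='y', s[1]='e', s[2]='w', s[3]='g', s[4]='w', s[5]='x', s[6]='m', s[7]='z', s[8]='a', s[9]='h'
First match at index: 9


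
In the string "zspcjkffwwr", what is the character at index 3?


Input string: 'zspcjkffwwr'
Operation: get character at index 3
Index mapping: s[0]='z', s[1]='s', s[2]='p', s[3]='c'
Result: 'c'


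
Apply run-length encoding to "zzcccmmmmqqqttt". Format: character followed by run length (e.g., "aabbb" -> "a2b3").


Input: 'zzcccmmmmqqqttt'
Operation: identify consecutive runs
Runs: 'zz' -> z2, 'ccc' -> c3, 'mmmm' -> m4, 'qqq' -> q3, 'ttt' -> t3
Encoded: z2c3m4q3t3


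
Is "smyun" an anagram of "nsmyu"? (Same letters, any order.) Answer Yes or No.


String 1: 'nsmyu' -> sorted: 'mnsuy'
String 2: 'smyun' -> sorted: 'mnsuy'
Compare sorted forms: 'mnsuy' == 'mnsuy'
Anagram: Yes


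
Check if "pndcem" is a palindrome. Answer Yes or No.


Input string: 'pndcem'
Reversed: 'mecdnp'
Compare pairs: s[0]='p' vs s[5]='m' (mismatch), s[1]='n' vs s[4]='e' (mismatch), s[2]='d' vs s[3]='c' (mismatch)
Palindrome: No


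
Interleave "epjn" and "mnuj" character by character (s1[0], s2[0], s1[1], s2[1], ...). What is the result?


String 1: 'epjn'
String 2: 'mnuj'
Operation: alternate characters
Pairs: 'e'+'m', 'p'+'n', 'j'+'u', 'n'+'j'
Result: empnjunj


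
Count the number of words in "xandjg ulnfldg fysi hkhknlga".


Input string: 'xandjg ulnfldg fysi hkhknlga'
Operation: split by spaces
Words found: 'xandjg', 'ulnfldg', 'fysi', 'hkhknlga'
Word count: 4


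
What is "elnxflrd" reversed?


Input string: 'elnxflrd'
Operation: reverse character order
Original order: 'e' -> 'l' -> 'n' -> 'x' -> 'f' -> 'l' -> 'r' -> 'd'
Reversed order: 'd' -> 'r' -> 'l' -> 'f' -> 'x' -> 'n' -> 'l' -> 'e'
Result: drlfxnle


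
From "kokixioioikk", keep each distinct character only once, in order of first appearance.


Input: 'kokixioioikk'
Operation: keep first occurrence of each character
Scan: s[0]='k' new -> keep; s[1]='o' new -> keep; s[2]='k' seen -> skip; s[3]='i' new -> keep; s[4]='x' new -> keep; s[5]='i' seen -> skip; s[6]='o' seen -> skip; s[7]='i' seen -> skip; s[8]='o' seen -> skip; s[9]='i' seen -> skip; s[10]='k' seen -> skip; s[11]='k' seen -> skip
Result: koix


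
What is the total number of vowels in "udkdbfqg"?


Input string: 'udkdbfqg'
Operation: count vowels (a, e, i, o, u)
Scan: s[0]='u' (vowel), s[1]='d', s[2]='k', s[3]='d', s[4]='b', s[5]='f', s[6]='q', s[7]='g'
Vowels found: 1
Result: 1


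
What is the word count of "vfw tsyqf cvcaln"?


Input string: 'vfw tsyqf cvcaln'
Operation: split by spaces
Words found: 'vfw', 'tsyqf', 'cvcaln'
Word count: 3
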